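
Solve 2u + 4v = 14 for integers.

Step 1: Check solvability.
gcd(2, 4) = 2
Since 2 divides 14, solutions exist.

Step 2: Apply extended Euclidean algorithm to find gcd.
We find integers such that 2*x0 + 4*y0 = 2

Step 3: Scale the particular solution.
Multiply by 14/2 = 7:
u = 7, v = 0

Step 4: Verify.
2*(7) + 4*(0) = 14 = 14 ✓

u = 7, v = 0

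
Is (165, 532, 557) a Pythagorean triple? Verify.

Compute a² + b² = 165² + 532² = 27225 + 283024 = 310249
Compute c² = 557² = 310249
Since 310249 = 310249, confirmed.

Yes, it is a Pythagorean triple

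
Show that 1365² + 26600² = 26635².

Compute a² + b² = 1365² + 26600² = 1863225 + 707560000 = 709423225
Compute c² = 26635² = 709423225
Since 709423225 = 709423225, confirmed.

Yes, it is a Pythagorean triple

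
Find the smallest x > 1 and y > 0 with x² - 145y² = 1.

We seek the smallest positive integers (x, y) with x² - 145y² = 1, i.e., x² = 145y² + 1.
Try successive y values:
y = 1: x² = 145·1² + 1 = 146, not a perfect square
y = 2: x² = 145·2² + 1 = 581, not a perfect square
y = 3: x² = 145·3² + 1 = 1306, not a perfect square
... continuing the search (or via continued fractions) ...
y = 24: x² = 145·24² + 1 = 83521, x = 289 ✓

Verify: 289² - 145·24² = 83521 - 83520 = 1 ✓

x = 289, y = 24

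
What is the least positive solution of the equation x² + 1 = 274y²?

We need x² = 274y² - 1. Try successive y:
y = 1: x² = 274·1² - 1 = 273, not a perfect square
y = 2: x² = 274·2² - 1 = 1095, not a perfect square
y = 3: x² = 274·3² - 1 = 2465, not a perfect square
...
y = 85: x² = 274·85² - 1 = 1979649 = 1407² ✓
Check: 1407² - 274·85² = 1979649 - 1979650 = -1 ✓

x = 1407, y = 85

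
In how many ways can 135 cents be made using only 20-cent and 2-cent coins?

We need non-negative integers (x, y) with 20x + 2y = 135.
For each x from 0 to 6, check if (135 - 20x) is a non-negative multiple of 2.
Solutions (x, y): none
Count: 0

0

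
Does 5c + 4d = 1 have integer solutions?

Step 1: Compute gcd(5, 4).
gcd(5, 4) = 1

Step 2: Check divisibility.
Does 1 divide 1? 1 = 1 x 1, so yes.

By the theorem on linear Diophantine equations, 5c + 4d = 1 has integer solutions if and only if gcd(5, 4) divides 1. Since 1 | 1, solutions exist.

Yes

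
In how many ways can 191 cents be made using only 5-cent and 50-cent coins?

We need non-negative integers (x, y) with 5x + 50y = 191.
For each x from 0 to 38, check if (191 - 5x) is a non-negative multiple of 50.
Solutions (x, y): none
Count: 0

0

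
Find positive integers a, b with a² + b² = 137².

We need a² + b² = 137² = 18769.
Trying: 105² + 88² = 11025 + 7744 = 18769 ✓

(105, 88, 137)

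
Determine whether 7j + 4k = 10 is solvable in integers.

Step 1: Compute gcd(7, 4).
gcd(7, 4) = 1

Step 2: Check divisibility.
Does 1 divide 10? 10 = 1 x 10, so yes.

By the theorem on linear Diophantine equations, 7j + 4k = 10 has integer solutions if and only if gcd(7, 4) divides 10. Since 1 | 10, solutions exist.

Yes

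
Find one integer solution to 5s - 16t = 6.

Step 1: Check solvability.
gcd(5, 16) = 1
Since 1 divides 6, solutions exist.

Step 2: Apply extended Euclidean algorithm to find gcd.
We find integers such that 5*x0 + 16*y0 = 1

Step 3: Scale the particular solution.
Multiply by 6/1 = 6:
s = -18, t = -6

Step 4: Verify.
5*(-18) - 16*(-6) = 6 = 6 ✓

s = -18, t = -6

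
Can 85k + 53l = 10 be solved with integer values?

Step 1: Compute gcd(85, 53).
gcd(85, 53) = 1

Step 2: Check divisibility.
Does 1 divide 10? 10 = 1 x 10, so yes.

By the theorem on linear Diophantine equations, 85k + 53l = 10 has integer solutions if and only if gcd(85, 53) divides 10. Since 1 | 10, solutions exist.

Yes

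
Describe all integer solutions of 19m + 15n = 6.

Step 1: Compute gcd(19, 15) = 1.
Since 1 divides 6, solutions exist.

Step 2: Find a particular solution using extended Euclidean algorithm.
We get m₀ = 24, n₀ = -30.
Check: 19*24 + 15*-30 = 6 = 6 ✓

Step 3: Write the general solution.
m = 24 + (15/1)t = 24 + 15t
n = -30 - (19/1)t = -30 - 19t
for any integer t.

m = 24 + 15t, n = -30 - 19t for integer t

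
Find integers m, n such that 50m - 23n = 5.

Step 1: Check solvability.
gcd(50, 23) = 1
Since 1 divides 5, solutions exist.

Step 2: Apply extended Euclidean algorithm to find gcd.
We find integers such that 50*x0 + 23*y0 = 1

Step 3: Scale the particular solution.
Multiply by 5/1 = 5:
m = 30, n = 65

Step 4: Verify.
50*(30) - 23*(65) = 5 = 5 ✓

m = 30, n = 65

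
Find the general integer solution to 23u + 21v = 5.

Step 1: Compute gcd(23, 21) = 1.
Since 1 divides 5, solutions exist.

Step 2: Find a particular solution using extended Euclidean algorithm.
We get u₀ = -50, v₀ = 55.
Check: 23*-50 + 21*55 = 5 = 5 ✓

Step 3: Write the general solution.
u = -50 + (21/1)t = -50 + 21t
v = 55 - (23/1)t = 55 - 23t
for any integer t.

u = -50 + 21t, v = 55 - 23t for integer t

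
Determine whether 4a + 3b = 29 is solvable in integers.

Step 1: Compute gcd(4, 3).
gcd(4, 3) = 1

Step 2: Check divisibility.
Does 1 divide 29? 29 = 1 x 29, so yes.

By the theorem on linear Diophantine equations, 4a + 3b = 29 has integer solutions if and only if gcd(4, 3) divides 29. Since 1 | 29, solutions exist.

Yes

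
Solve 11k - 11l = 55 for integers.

Step 1: Check solvability.
gcd(11, 11) = 11
Since 11 divides 55, solutions exist.

Step 2: Apply extended Euclidean algorithm to find gcd.
We find integers such that 11*x0 + 11*y0 = 11

Step 3: Scale the particular solution.
Multiply by 55/11 = 5:
k = 0, l = -5

Step 4: Verify.
11*(0) - 11*(-5) = 55 = 55 ✓

k = 0, l = -5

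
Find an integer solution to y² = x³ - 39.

Try small integer x values and check whether x³ - 39 is a perfect square.
x = 10: x³ - 39 = 10³ - 39 = 1000 - 39 = 961
Is 961 a perfect square? 31² = 961 ✓
So (x, y) = (10, -31) is a solution.

x = 10, y = -31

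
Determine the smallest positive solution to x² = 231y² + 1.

We seek the smallest positive integers (x, y) with x² - 231y² = 1, i.e., x² = 231y² + 1.
Try successive y values:
y = 1: x² = 231·1² + 1 = 232, not a perfect square
y = 2: x² = 231·2² + 1 = 925, not a perfect square
y = 3: x² = 231·3² + 1 = 2080, not a perfect square
... continuing the search (or via continued fractions) ...
y = 5: x² = 231·5² + 1 = 5776, x = 76 ✓

Verify: 76² - 231·5² = 5776 - 5775 = 1 ✓

x = 76, y = 5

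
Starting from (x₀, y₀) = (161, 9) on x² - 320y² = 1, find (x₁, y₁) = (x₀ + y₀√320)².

Solutions to x² - Dy² = 1 are generated by powers of (x₀ + y₀√D).
The next solution satisfies x₁ + y₁√320 = (x₀ + y₀√320)², giving:
x₁ = x₀² + 320y₀² = 161² + 320·9² = 25921 + 25920 = 51841
y₁ = 2x₀y₀ = 2·161·9 = 2898

Verify: 51841² - 320·2898² = 2687489281 - 2687489280 = 1 ✓

x = 51841, y = 2898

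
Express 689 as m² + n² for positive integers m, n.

We need to find integers m, n > 0 such that m² + n² = 689.
Trying m = 8: n² = 689 - 8² = 689 - 64 = 625
n = 25
Check: 8² + 25² = 64 + 625 = 689 ✓

689 = 8² + 25²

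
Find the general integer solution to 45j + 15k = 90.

Step 1: Compute gcd(45, 15) = 15.
Since 15 divides 90, solutions exist.

Step 2: Find a particular solution using extended Euclidean algorithm.
We get j₀ = 0, k₀ = 6.
Check: 45*0 + 15*6 = 90 = 90 ✓

Step 3: Write the general solution.
j = 0 + (15/15)t = 0 + 1t
k = 6 - (45/15)t = 6 - 3t
for any integer t.

j = 0 + 1t, k = 6 - 3t for integer t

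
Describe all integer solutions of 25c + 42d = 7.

Step 1: Compute gcd(25, 42) = 1.
Since 1 divides 7, solutions exist.

Step 2: Find a particular solution using extended Euclidean algorithm.
We get c₀ = -35, d₀ = 21.
Check: 25*-35 + 42*21 = 7 = 7 ✓

Step 3: Write the general solution.
c = -35 + (42/1)t = -35 + 42t
d = 21 - (25/1)t = 21 - 25t
for any integer t.

c = -35 + 42t, d = 21 - 25t for integer t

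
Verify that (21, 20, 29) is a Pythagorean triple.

Compute a² + b² = 21² + 20² = 441 + 400 = 841
Compute c² = 29² = 841
Since 841 = 841, confirmed.

Yes, it is a Pythagorean triple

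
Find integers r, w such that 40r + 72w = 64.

Step 1: Check solvability.
gcd(40, 72) = 8
Since 8 divides 64, solutions exist.

Step 2: Apply extended Euclidean algorithm to find gcd.
We find integers such that 40*x0 + 72*y0 = 8

Step 3: Scale the particular solution.
Multiply by 64/8 = 8:
r = 16, w = -8

Step 4: Verify.
40*(16) + 72*(-8) = 64 = 64 ✓

r = 16, w = -8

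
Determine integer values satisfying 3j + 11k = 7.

Step 1: Check solvability.
gcd(3, 11) = 1
Since 1 divides 7, solutions exist.

Step 2: Apply extended Euclidean algorithm to find gcd.
We find integers such that 3*x0 + 11*y0 = 1

Step 3: Scale the particular solution.
Multiply by 7/1 = 7:
j = 28, k = -7

Step 4: Verify.
3*(28) + 11*(-7) = 7 = 7 ✓

j = 28, k = -7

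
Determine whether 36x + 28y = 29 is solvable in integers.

Step 1: Compute gcd(36, 28).
gcd(36, 28) = 4

Step 2: Check divisibility.
Does 4 divide 29? 29 = 4 x 7 + 1, so no.

By the theorem on linear Diophantine equations, 36x + 28y = 29 has integer solutions if and only if gcd(36, 28) divides 29. Since 4 does not divide 29, no solutions exist.

No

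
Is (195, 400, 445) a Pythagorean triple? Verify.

Compute a² + b² = 195² + 400² = 38025 + 160000 = 198025
Compute c² = 445² = 198025
Since 198025 = 198025, confirmed.

Yes, it is a Pythagorean triple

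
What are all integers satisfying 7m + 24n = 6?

Step 1: Compute gcd(7, 24) = 1.
Since 1 divides 6, solutions exist.

Step 2: Find a particular solution using extended Euclidean algorithm.
We get m₀ = 42, n₀ = -12.
Check: 7*42 + 24*-12 = 6 = 6 ✓

Step 3: Write the general solution.
m = 42 + (24/1)t = 42 + 24t
n = -12 - (7/1)t = -12 - 7t
for any integer t.

m = 42 + 24t, n = -12 - 7t for integer t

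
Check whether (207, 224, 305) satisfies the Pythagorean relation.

Compute a² + b²:
207² + 224² = 42849 + 50176 = 93025
Compute c²:
305² = 93025
Since 93025 = 93025, it is a Pythagorean triple.

Yes, it is a Pythagorean triple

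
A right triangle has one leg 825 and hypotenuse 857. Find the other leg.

b² = c² - a² = 734449 - 680625 = 53824
b = 232

232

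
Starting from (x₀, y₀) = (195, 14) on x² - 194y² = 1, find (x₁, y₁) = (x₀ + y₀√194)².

Solutions to x² - Dy² = 1 are generated by powers of (x₀ + y₀√D).
The next solution satisfies x₁ + y₁√194 = (x₀ + y₀√194)², giving:
x₁ = x₀² + 194y₀² = 195² + 194·14² = 38025 + 38024 = 76049
y₁ = 2x₀y₀ = 2·195·14 = 5460

Verify: 76049² - 194·5460² = 5783450401 - 5783450400 = 1 ✓

x = 76049, y = 5460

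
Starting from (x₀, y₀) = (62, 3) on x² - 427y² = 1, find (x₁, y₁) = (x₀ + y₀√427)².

Solutions to x² - Dy² = 1 are generated by powers of (x₀ + y₀√D).
The next solution satisfies x₁ + y₁√427 = (x₀ + y₀√427)², giving:
x₁ = x₀² + 427y₀² = 62² + 427·3² = 3844 + 3843 = 7687
y₁ = 2x₀y₀ = 2·62·3 = 372

Verify: 7687² - 427·372² = 59089969 - 59089968 = 1 ✓

x = 7687, y = 372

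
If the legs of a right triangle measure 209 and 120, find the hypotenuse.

c² = a² + b² = 209² + 120² = 43681 + 14400 = 58081
c = 241

241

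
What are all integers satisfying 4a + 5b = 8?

Step 1: Compute gcd(4, 5) = 1.
Since 1 divides 8, solutions exist.

Step 2: Find a particular solution using extended Euclidean algorithm.
We get a₀ = -8, b₀ = 8.
Check: 4*-8 + 5*8 = 8 = 8 ✓

Step 3: Write the general solution.
a = -8 + (5/1)t = -8 + 5t
b = 8 - (4/1)t = 8 - 4t
for any integer t.

a = -8 + 5t, b = 8 - 4t for integer t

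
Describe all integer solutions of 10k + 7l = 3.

Step 1: Compute gcd(10, 7) = 1.
Since 1 divides 3, solutions exist.

Step 2: Find a particular solution using extended Euclidean algorithm.
We get k₀ = -6, l₀ = 9.
Check: 10*-6 + 7*9 = 3 = 3 ✓

Step 3: Write the general solution.
k = -6 + (7/1)t = -6 + 7t
l = 9 - (10/1)t = 9 - 10t
for any integer t.

k = -6 + 7t, l = 9 - 10t for integer t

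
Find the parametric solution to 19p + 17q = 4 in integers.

Step 1: Compute gcd(19, 17) = 1.
Since 1 divides 4, solutions exist.

Step 2: Find a particular solution using extended Euclidean algorithm.
We get p₀ = -32, q₀ = 36.
Check: 19*-32 + 17*36 = 4 = 4 ✓

Step 3: Write the general solution.
p = -32 + (17/1)t = -32 + 17t
q = 36 - (19/1)t = 36 - 19t
for any integer t.

p = -32 + 17t, q = 36 - 19t for integer t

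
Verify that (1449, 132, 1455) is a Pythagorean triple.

Compute a² + b² = 1449² + 132² = 2099601 + 17424 = 2117025
Compute c² = 1455² = 2117025
Since 2117025 = 2117025, confirmed.

Yes, it is a Pythagorean triple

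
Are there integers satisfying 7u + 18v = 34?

Step 1: Compute gcd(7, 18).
gcd(7, 18) = 1

Step 2: Check divisibility.
Does 1 divide 34? 34 = 1 x 34, so yes.

By the theorem on linear Diophantine equations, 7u + 18v = 34 has integer solutions if and only if gcd(7, 18) divides 34. Since 1 | 34, solutions exist.

Yes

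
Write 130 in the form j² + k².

We need to find integers j, k > 0 such that j² + k² = 130.
Trying j = 3: k² = 130 - 3² = 130 - 9 = 121
k = 11
Check: 3² + 11² = 9 + 121 = 130 ✓

130 = 3² + 11²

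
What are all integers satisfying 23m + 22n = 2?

Step 1: Compute gcd(23, 22) = 1.
Since 1 divides 2, solutions exist.

Step 2: Find a particular solution using extended Euclidean algorithm.
We get m₀ = 2, n₀ = -2.
Check: 23*2 + 22*-2 = 2 = 2 ✓

Step 3: Write the general solution.
m = 2 + (22/1)t = 2 + 22t
n = -2 - (23/1)t = -2 - 23t
for any integer t.

m = 2 + 22t, n = -2 - 23t for integer t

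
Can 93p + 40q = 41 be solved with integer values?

Step 1: Compute gcd(93, 40).
gcd(93, 40) = 1

Step 2: Check divisibility.
Does 1 divide 41? 41 = 1 x 41, so yes.

By the theorem on linear Diophantine equations, 93p + 40q = 41 has integer solutions if and only if gcd(93, 40) divides 41. Since 1 | 41, solutions exist.

Yes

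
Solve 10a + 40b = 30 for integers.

Step 1: Check solvability.
gcd(10, 40) = 10
Since 10 divides 30, solutions exist.

Step 2: Apply extended Euclidean algorithm to find gcd.
We find integers such that 10*x0 + 40*y0 = 10

Step 3: Scale the particular solution.
Multiply by 30/10 = 3:
a = 3, b = 0

Step 4: Verify.
10*(3) + 40*(0) = 30 = 30 ✓

a = 3, b = 0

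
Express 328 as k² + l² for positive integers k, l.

We need to find integers k, l > 0 such that k² + l² = 328.
Trying k = 2: l² = 328 - 2² = 328 - 4 = 324
l = 18
Check: 2² + 18² = 4 + 324 = 328 ✓

328 = 2² + 18²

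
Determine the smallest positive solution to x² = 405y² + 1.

We seek the smallest positive integers (x, y) with x² - 405y² = 1, i.e., x² = 405y² + 1.
Try successive y values:
y = 1: x² = 405·1² + 1 = 406, not a perfect square
y = 2: x² = 405·2² + 1 = 1621, not a perfect square
y = 3: x² = 405·3² + 1 = 3646, not a perfect square
... continuing the search (or via continued fractions) ...
y = 8: x² = 405·8² + 1 = 25921, x = 161 ✓

Verify: 161² - 405·8² = 25921 - 25920 = 1 ✓

x = 161, y = 8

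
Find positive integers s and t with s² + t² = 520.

We need to find integers s, t > 0 such that s² + t² = 520.
Trying s = 6: t² = 520 - 6² = 520 - 36 = 484
t = 22
Check: 6² + 22² = 36 + 484 = 520 ✓

520 = 6² + 22²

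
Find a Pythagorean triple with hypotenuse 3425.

We need a² + b² = 3425² = 11730625.
Trying: 3335² + 780² = 11122225 + 608400 = 11730625 ✓

(3335, 780, 3425)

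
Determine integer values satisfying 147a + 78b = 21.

Step 1: Check solvability.
gcd(147, 78) = 3
Since 3 divides 21, solutions exist.

Step 2: Apply extended Euclidean algorithm to find gcd.
We find integers such that 147*x0 + 78*y0 = 3

Step 3: Scale the particular solution.
Multiply by 21/3 = 7:
a = -63, b = 119

Step 4: Verify.
147*(-63) + 78*(119) = 21 = 21 ✓

a = -63, b = 119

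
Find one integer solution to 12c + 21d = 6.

Step 1: Check solvability.
gcd(12, 21) = 3
Since 3 divides 6, solutions exist.

Step 2: Apply extended Euclidean algorithm to find gcd.
We find integers such that 12*x0 + 21*y0 = 3

Step 3: Scale the particular solution.
Multiply by 6/3 = 2:
c = 4, d = -2

Step 4: Verify.
12*(4) + 21*(-2) = 6 = 6 ✓

c = 4, d = -2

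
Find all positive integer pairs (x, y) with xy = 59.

The positive divisors of 59 are: 1, 59.
Each divisor d gives the pair (d, 59/d):
(1, 59), (59, 1)

(1, 59), (59, 1)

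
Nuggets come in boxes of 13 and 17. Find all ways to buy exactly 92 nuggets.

We need non-negative integers (x, y) with 13x + 17y = 92.
For each x in 0..7, check if 92 - 13x is a non-negative multiple of 17.
No x yields an integer y ≥ 0.

No solution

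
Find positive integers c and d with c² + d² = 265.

We need to find integers c, d > 0 such that c² + d² = 265.
Trying c = 3: d² = 265 - 3² = 265 - 9 = 256
d = 16
Check: 3² + 16² = 9 + 256 = 265 ✓

265 = 3² + 16²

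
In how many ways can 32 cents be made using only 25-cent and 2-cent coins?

We need non-negative integers (x, y) with 25x + 2y = 32.
For each x from 0 to 1, check if (32 - 25x) is a non-negative multiple of 2.
Solutions (x, y): (0,16)
Count: 1

1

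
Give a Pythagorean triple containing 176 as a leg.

We need the other leg and hypotenuse such that 176² + x² = c².
Take x = 57, c = 185: 176² + 57² = 30976 + 3249 = 34225 = 185² ✓
Triple: (57, 176, 185)

(57, 176, 185)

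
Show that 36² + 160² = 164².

Compute a² + b²:
36² + 160² = 1296 + 25600 = 26896
Compute c²:
164² = 26896
Since 26896 = 26896, it is a Pythagorean triple.

Yes, it is a Pythagorean triple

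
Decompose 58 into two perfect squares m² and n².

We need to find integers m, n > 0 such that m² + n² = 58.
Trying m = 3: n² = 58 - 3² = 58 - 9 = 49
n = 7
Check: 3² + 7² = 9 + 49 = 58 ✓

58 = 3² + 7²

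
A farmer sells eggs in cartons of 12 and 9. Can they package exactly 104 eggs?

We need non-negative a, b with 12a + 9b = 104.
gcd(12, 9) = 3, and 3 does not divide 104.
No integer solutions exist.

No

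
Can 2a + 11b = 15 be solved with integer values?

Step 1: Compute gcd(2, 11).
gcd(2, 11) = 1

Step 2: Check divisibility.
Does 1 divide 15? 15 = 1 x 15, so yes.

By the theorem on linear Diophantine equations, 2a + 11b = 15 has integer solutions if and only if gcd(2, 11) divides 15. Since 1 | 15, solutions exist.

Yes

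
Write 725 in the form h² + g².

We need to find integers h, g > 0 such that h² + g² = 725.
Trying h = 7: g² = 725 - 7² = 725 - 49 = 676
g = 26
Check: 7² + 26² = 49 + 676 = 725 ✓

725 = 7² + 26²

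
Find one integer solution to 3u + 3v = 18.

Step 1: Check solvability.
gcd(3, 3) = 3
Since 3 divides 18, solutions exist.

Step 2: Apply extended Euclidean algorithm to find gcd.
We find integers such that 3*x0 + 3*y0 = 3

Step 3: Scale the particular solution.
Multiply by 18/3 = 6:
u = 0, v = 6

Step 4: Verify.
3*(0) + 3*(6) = 18 = 18 ✓

u = 0, v = 6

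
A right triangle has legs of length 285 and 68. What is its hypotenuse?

c² = a² + b² = 285² + 68² = 81225 + 4624 = 85849
c = 293

293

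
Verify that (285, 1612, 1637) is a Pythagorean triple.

Compute a² + b² = 285² + 1612² = 81225 + 2598544 = 2679769
Compute c² = 1637² = 2679769
Since 2679769 = 2679769, confirmed.

Yes, it is a Pythagorean triple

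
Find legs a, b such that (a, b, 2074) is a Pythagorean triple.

We need a² + b² = 2074² = 4301476.
Trying: 1290² + 1624² = 1664100 + 2637376 = 4301476 ✓

(1290, 1624, 2074)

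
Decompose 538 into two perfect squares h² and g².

We need to find integers h, g > 0 such that h² + g² = 538.
Trying h = 3: g² = 538 - 3² = 538 - 9 = 529
g = 23
Check: 3² + 23² = 9 + 529 = 538 ✓

538 = 3² + 23²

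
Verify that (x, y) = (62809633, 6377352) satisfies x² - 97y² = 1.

Compute x² = 62809633² = 3945049997594689
Compute 97y² = 97·6377352² = 97·40670618531904 = 3945049997594688
x² - 97y² = 3945049997594689 - 3945049997594688 = 1
Since this equals 1, (62809633, 6377352) is a solution.

Yes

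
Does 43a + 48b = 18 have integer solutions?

Step 1: Compute gcd(43, 48).
gcd(43, 48) = 1

Step 2: Check divisibility.
Does 1 divide 18? 18 = 1 x 18, so yes.

By the theorem on linear Diophantine equations, 43a + 48b = 18 has integer solutions if and only if gcd(43, 48) divides 18. Since 1 | 18, solutions exist.

Yes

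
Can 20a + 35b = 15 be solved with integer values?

Step 1: Compute gcd(20, 35).
gcd(20, 35) = 5

Step 2: Check divisibility.
Does 5 divide 15? 15 = 5 x 3, so yes.

By the theorem on linear Diophantine equations, 20a + 35b = 15 has integer solutions if and only if gcd(20, 35) divides 15. Since 5 | 15, solutions exist.

Yes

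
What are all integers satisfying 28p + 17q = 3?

Step 1: Compute gcd(28, 17) = 1.
Since 1 divides 3, solutions exist.

Step 2: Find a particular solution using extended Euclidean algorithm.
We get p₀ = -9, q₀ = 15.
Check: 28*-9 + 17*15 = 3 = 3 ✓

Step 3: Write the general solution.
p = -9 + (17/1)t = -9 + 17t
q = 15 - (28/1)t = 15 - 28t
for any integer t.

p = -9 + 17t, q = 15 - 28t for integer t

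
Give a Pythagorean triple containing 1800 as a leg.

We need the other leg and hypotenuse such that 1800² + x² = c².
Take x = 1595, c = 2405: 1800² + 1595² = 3240000 + 2544025 = 5784025 = 2405² ✓
Triple: (1595, 1800, 2405)

(1595, 1800, 2405)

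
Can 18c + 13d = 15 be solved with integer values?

Step 1: Compute gcd(18, 13).
gcd(18, 13) = 1

Step 2: Check divisibility.
Does 1 divide 15? 15 = 1 x 15, so yes.

By the theorem on linear Diophantine equations, 18c + 13d = 15 has integer solutions if and only if gcd(18, 13) divides 15. Since 1 | 15, solutions exist.

Yes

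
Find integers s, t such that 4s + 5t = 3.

Step 1: Check solvability.
gcd(4, 5) = 1
Since 1 divides 3, solutions exist.

Step 2: Apply extended Euclidean algorithm to find gcd.
We find integers such that 4*x0 + 5*y0 = 1

Step 3: Scale the particular solution.
Multiply by 3/1 = 3:
s = -3, t = 3

Step 4: Verify.
4*(-3) + 5*(3) = 3 = 3 ✓

s = -3, t = 3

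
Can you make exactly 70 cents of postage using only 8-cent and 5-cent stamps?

We need non-negative x, y with 8x + 5y = 70.
gcd(8, 5) = 1 divides 70, so integer solutions exist.
Search for a non-negative one: x = 0 gives 5y = 70 - 0 = 70, so y = 14.
Check: 8·0 + 5·14 = 70 ✓

Yes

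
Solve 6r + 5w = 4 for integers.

Step 1: Check solvability.
gcd(6, 5) = 1
Since 1 divides 4, solutions exist.

Step 2: Apply extended Euclidean algorithm to find gcd.
We find integers such that 6*x0 + 5*y0 = 1

Step 3: Scale the particular solution.
Multiply by 4/1 = 4:
r = 4, w = -4

Step 4: Verify.
6*(4) + 5*(-4) = 4 = 4 ✓

r = 4, w = -4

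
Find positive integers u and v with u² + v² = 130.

We need to find integers u, v > 0 such that u² + v² = 130.
Trying u = 3: v² = 130 - 3² = 130 - 9 = 121
v = 11
Check: 3² + 11² = 9 + 121 = 130 ✓

130 = 3² + 11²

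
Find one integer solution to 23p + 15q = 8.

Step 1: Check solvability.
gcd(23, 15) = 1
Since 1 divides 8, solutions exist.

Step 2: Apply extended Euclidean algorithm to find gcd.
We find integers such that 23*x0 + 15*y0 = 1

Step 3: Scale the particular solution.
Multiply by 8/1 = 8:
p = 16, q = -24

Step 4: Verify.
23*(16) + 15*(-24) = 8 = 8 ✓

p = 16, q = -24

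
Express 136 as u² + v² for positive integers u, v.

We need to find integers u, v > 0 such that u² + v² = 136.
Trying u = 6: v² = 136 - 6² = 136 - 36 = 100
v = 10
Check: 6² + 10² = 36 + 100 = 136 ✓

136 = 6² + 10²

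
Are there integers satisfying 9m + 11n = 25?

Step 1: Compute gcd(9, 11).
gcd(9, 11) = 1

Step 2: Check divisibility.
Does 1 divide 25? 25 = 1 x 25, so yes.

By the theorem on linear Diophantine equations, 9m + 11n = 25 has integer solutions if and only if gcd(9, 11) divides 25. Since 1 | 25, solutions exist.

Yes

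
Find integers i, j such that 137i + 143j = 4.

Step 1: Check solvability.
gcd(137, 143) = 1
Since 1 divides 4, solutions exist.

Step 2: Apply extended Euclidean algorithm to find gcd.
We find integers such that 137*x0 + 143*y0 = 1

Step 3: Scale the particular solution.
Multiply by 4/1 = 4:
i = -96, j = 92

Step 4: Verify.
137*(-96) + 143*(92) = 4 = 4 ✓

i = -96, j = 92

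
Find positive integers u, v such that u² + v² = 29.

Search for u with 29 - u² a perfect square.
u = 2: 29 - 2² = 29 - 4 = 25 = 5² ✓
So u = 2, v = 5.

u = 2, v = 5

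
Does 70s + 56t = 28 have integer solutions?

Step 1: Compute gcd(70, 56).
gcd(70, 56) = 14

Step 2: Check divisibility.
Does 14 divide 28? 28 = 14 x 2, so yes.

By the theorem on linear Diophantine equations, 70s + 56t = 28 has integer solutions if and only if gcd(70, 56) divides 28. Since 14 | 28, solutions exist.

Yes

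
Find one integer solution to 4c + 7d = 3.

Step 1: Check solvability.
gcd(4, 7) = 1
Since 1 divides 3, solutions exist.

Step 2: Apply extended Euclidean algorithm to find gcd.
We find integers such that 4*x0 + 7*y0 = 1

Step 3: Scale the particular solution.
Multiply by 3/1 = 3:
c = 6, d = -3

Step 4: Verify.
4*(6) + 7*(-3) = 3 = 3 ✓

c = 6, d = -3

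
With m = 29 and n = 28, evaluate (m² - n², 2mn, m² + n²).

a = m² - n² = 841 - 784 = 57
b = 2mn = 2·29·28 = 1624
c = m² + n² = 841 + 784 = 1625
Verify: 57² + 1624² = 3249 + 2637376 = 2640625 = 1625² ✓

(57, 1624, 1625)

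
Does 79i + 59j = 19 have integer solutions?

Step 1: Compute gcd(79, 59).
gcd(79, 59) = 1

Step 2: Check divisibility.
Does 1 divide 19? 19 = 1 x 19, so yes.

By the theorem on linear Diophantine equations, 79i + 59j = 19 has integer solutions if and only if gcd(79, 59) divides 19. Since 1 | 19, solutions exist.

Yes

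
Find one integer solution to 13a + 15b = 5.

Step 1: Check solvability.
gcd(13, 15) = 1
Since 1 divides 5, solutions exist.

Step 2: Apply extended Euclidean algorithm to find gcd.
We find integers such that 13*x0 + 15*y0 = 1

Step 3: Scale the particular solution.
Multiply by 5/1 = 5:
a = 35, b = -30

Step 4: Verify.
13*(35) + 15*(-30) = 5 = 5 ✓

a = 35, b = -30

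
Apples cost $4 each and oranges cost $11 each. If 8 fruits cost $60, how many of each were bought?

Let a = apples, o = oranges.
a + o = 8
4a + 11o = 60
Substitute o = 8 - a:
4a + 11(8 - a) = 60
(4 - 11)a = 60 - 88
-7a = -28
a = 4, o = 8 - 4 = 4

Apples: 4, Oranges: 4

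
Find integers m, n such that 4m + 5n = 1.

Step 1: Check solvability.
gcd(4, 5) = 1
Since 1 divides 1, solutions exist.

Step 2: Apply extended Euclidean algorithm to find gcd.
We find integers such that 4*x0 + 5*y0 = 1

Step 3: Scale the particular solution.
Multiply by 1/1 = 1:
m = -1, n = 1

Step 4: Verify.
4*(-1) + 5*(1) = 1 = 1 ✓

m = -1, n = 1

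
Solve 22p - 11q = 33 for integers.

Step 1: Check solvability.
gcd(22, 11) = 11
Since 11 divides 33, solutions exist.

Step 2: Apply extended Euclidean algorithm to find gcd.
We find integers such that 22*x0 + 11*y0 = 11

Step 3: Scale the particular solution.
Multiply by 33/11 = 3:
p = 0, q = -3

Step 4: Verify.
22*(0) - 11*(-3) = 33 = 33 ✓

p = 0, q = -3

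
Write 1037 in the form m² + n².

We need to find integers m, n > 0 such that m² + n² = 1037.
Trying m = 14: n² = 1037 - 14² = 1037 - 196 = 841
n = 29
Check: 14² + 29² = 196 + 841 = 1037 ✓

1037 = 14² + 29²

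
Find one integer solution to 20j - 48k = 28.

Step 1: Check solvability.
gcd(20, 48) = 4
Since 4 divides 28, solutions exist.

Step 2: Apply extended Euclidean algorithm to find gcd.
We find integers such that 20*x0 + 48*y0 = 4

Step 3: Scale the particular solution.
Multiply by 28/4 = 7:
j = 35, k = 14

Step 4: Verify.
20*(35) - 48*(14) = 28 = 28 ✓

j = 35, k = 14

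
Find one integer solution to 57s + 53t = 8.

Step 1: Check solvability.
gcd(57, 53) = 1
Since 1 divides 8, solutions exist.

Step 2: Apply extended Euclidean algorithm to find gcd.
We find integers such that 57*x0 + 53*y0 = 1

Step 3: Scale the particular solution.
Multiply by 8/1 = 8:
s = -104, t = 112

Step 4: Verify.
57*(-104) + 53*(112) = 8 = 8 ✓

s = -104, t = 112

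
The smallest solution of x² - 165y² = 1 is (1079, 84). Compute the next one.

Solutions to x² - Dy² = 1 are generated by powers of (x₀ + y₀√D).
The next solution satisfies x₁ + y₁√165 = (x₀ + y₀√165)², giving:
x₁ = x₀² + 165y₀² = 1079² + 165·84² = 1164241 + 1164240 = 2328481
y₁ = 2x₀y₀ = 2·1079·84 = 181272

Verify: 2328481² - 165·181272² = 5421823767361 - 5421823767360 = 1 ✓

x = 2328481, y = 181272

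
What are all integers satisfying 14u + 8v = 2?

Step 1: Compute gcd(14, 8) = 2.
Since 2 divides 2, solutions exist.

Step 2: Find a particular solution using extended Euclidean algorithm.
We get u₀ = -1, v₀ = 2.
Check: 14*-1 + 8*2 = 2 = 2 ✓

Step 3: Write the general solution.
u = -1 + (8/2)t = -1 + 4t
v = 2 - (14/2)t = 2 - 7t
for any integer t.

u = -1 + 4t, v = 2 - 7t for integer t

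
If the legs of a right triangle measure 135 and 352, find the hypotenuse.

c² = a² + b² = 135² + 352² = 18225 + 123904 = 142129
c = 377

377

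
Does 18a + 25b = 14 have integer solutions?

Step 1: Compute gcd(18, 25).
gcd(18, 25) = 1

Step 2: Check divisibility.
Does 1 divide 14? 14 = 1 x 14, so yes.

By the theorem on linear Diophantine equations, 18a + 25b = 14 has integer solutions if and only if gcd(18, 25) divides 14. Since 1 | 14, solutions exist.

Yes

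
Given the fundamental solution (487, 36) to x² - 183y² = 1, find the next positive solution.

Solutions to x² - Dy² = 1 are generated by powers of (x₀ + y₀√D).
The next solution satisfies x₁ + y₁√183 = (x₀ + y₀√183)², giving:
x₁ = x₀² + 183y₀² = 487² + 183·36² = 237169 + 237168 = 474337
y₁ = 2x₀y₀ = 2·487·36 = 35064

Verify: 474337² - 183·35064² = 224995589569 - 224995589568 = 1 ✓

x = 474337, y = 35064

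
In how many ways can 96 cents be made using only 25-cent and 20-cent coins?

We need non-negative integers (x, y) with 25x + 20y = 96.
For each x from 0 to 3, check if (96 - 25x) is a non-negative multiple of 20.
Solutions (x, y): none
Count: 0

0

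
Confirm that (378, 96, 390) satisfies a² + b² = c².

Compute a² + b² = 378² + 96² = 142884 + 9216 = 152100
Compute c² = 390² = 152100
Since 152100 = 152100, confirmed.

Yes, it is a Pythagorean triple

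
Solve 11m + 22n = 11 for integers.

Step 1: Check solvability.
gcd(11, 22) = 11
Since 11 divides 11, solutions exist.

Step 2: Apply extended Euclidean algorithm to find gcd.
We find integers such that 11*x0 + 22*y0 = 11

Step 3: Scale the particular solution.
Multiply by 11/11 = 1:
m = 1, n = 0

Step 4: Verify.
11*(1) + 22*(0) = 11 = 11 ✓

m = 1, n = 0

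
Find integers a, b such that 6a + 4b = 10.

Step 1: Check solvability.
gcd(6, 4) = 2
Since 2 divides 10, solutions exist.

Step 2: Apply extended Euclidean algorithm to find gcd.
We find integers such that 6*x0 + 4*y0 = 2

Step 3: Scale the particular solution.
Multiply by 10/2 = 5:
a = 5, b = -5

Step 4: Verify.
6*(5) + 4*(-5) = 10 = 10 ✓

a = 5, b = -5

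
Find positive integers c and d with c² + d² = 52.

We need to find integers c, d > 0 such that c² + d² = 52.
Trying c = 4: d² = 52 - 4² = 52 - 16 = 36
d = 6
Check: 4² + 6² = 16 + 36 = 52 ✓

52 = 4² + 6²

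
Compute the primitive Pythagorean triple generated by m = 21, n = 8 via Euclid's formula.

a = m² - n² = 441 - 64 = 377
b = 2mn = 2·21·8 = 336
c = m² + n² = 441 + 64 = 505
Verify: 377² + 336² = 142129 + 112896 = 255025 = 505² ✓

(377, 336, 505)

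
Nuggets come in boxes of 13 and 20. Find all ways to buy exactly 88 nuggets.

We need non-negative integers (x, y) with 13x + 20y = 88.
For each x in 0..6, check if 88 - 13x is a non-negative multiple of 20.
No x yields an integer y ≥ 0.

No solution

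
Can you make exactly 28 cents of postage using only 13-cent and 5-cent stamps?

We need non-negative x, y with 13x + 5y = 28.
gcd(13, 5) = 1 divides 28, so integer solutions exist.
Search for a non-negative one: x = 1 gives 5y = 28 - 13 = 15, so y = 3.
Check: 13·1 + 5·3 = 28 ✓

Yes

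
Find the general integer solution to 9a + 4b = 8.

Step 1: Compute gcd(9, 4) = 1.
Since 1 divides 8, solutions exist.

Step 2: Find a particular solution using extended Euclidean algorithm.
We get a₀ = 8, b₀ = -16.
Check: 9*8 + 4*-16 = 8 = 8 ✓

Step 3: Write the general solution.
a = 8 + (4/1)t = 8 + 4t
b = -16 - (9/1)t = -16 - 9t
for any integer t.

a = 8 + 4t, b = -16 - 9t for integer t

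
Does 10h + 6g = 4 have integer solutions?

Step 1: Compute gcd(10, 6).
gcd(10, 6) = 2

Step 2: Check divisibility.
Does 2 divide 4? 4 = 2 x 2, so yes.

By the theorem on linear Diophantine equations, 10h + 6g = 4 has integer solutions if and only if gcd(10, 6) divides 4. Since 2 | 4, solutions exist.

Yes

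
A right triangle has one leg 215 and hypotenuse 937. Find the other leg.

b² = c² - a² = 877969 - 46225 = 831744
b = 912

912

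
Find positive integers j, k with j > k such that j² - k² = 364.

Factor: j² - k² = (j+k)(j-k) = 364.
We need two factors of 364 with the same parity.
Use j+k = 182 and j-k = 2 (product 182·2 = 364).
Adding: 2j = 184, so j = 92.
Subtracting: 2k = 180, so k = 90.
Check: 92² - 90² = 8464 - 8100 = 364 ✓

j = 92, k = 90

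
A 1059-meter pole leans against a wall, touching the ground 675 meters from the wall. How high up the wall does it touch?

The ladder, wall, and ground form a right triangle with hypotenuse 1059 and one leg 675.
By the Pythagorean theorem: h² = 1059² - 675² = 1121481 - 455625 = 665856
h = √665856 = 816 meters

816 meters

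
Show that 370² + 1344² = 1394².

Compute a² + b² = 370² + 1344² = 136900 + 1806336 = 1943236
Compute c² = 1394² = 1943236
Since 1943236 = 1943236, confirmed.

Yes, it is a Pythagorean triple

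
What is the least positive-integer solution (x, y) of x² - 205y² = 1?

We seek the smallest positive integers (x, y) with x² - 205y² = 1, i.e., x² = 205y² + 1.
Try successive y values:
y = 1: x² = 205·1² + 1 = 206, not a perfect square
y = 2: x² = 205·2² + 1 = 821, not a perfect square
y = 3: x² = 205·3² + 1 = 1846, not a perfect square
... continuing the search (or via continued fractions) ...
y = 2772: x² = 205·2772² + 1 = 1575216721, x = 39689 ✓

Verify: 39689² - 205·2772² = 1575216721 - 1575216720 = 1 ✓

x = 39689, y = 2772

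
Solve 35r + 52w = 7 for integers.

Step 1: Check solvability.
gcd(35, 52) = 1
Since 1 divides 7, solutions exist.

Step 2: Apply extended Euclidean algorithm to find gcd.
We find integers such that 35*x0 + 52*y0 = 1

Step 3: Scale the particular solution.
Multiply by 7/1 = 7:
r = 21, w = -14

Step 4: Verify.
35*(21) + 52*(-14) = 7 = 7 ✓

r = 21, w = -14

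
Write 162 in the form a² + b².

We need to find integers a, b > 0 such that a² + b² = 162.
Trying a = 9: b² = 162 - 9² = 162 - 81 = 81
b = 9
Check: 9² + 9² = 81 + 81 = 162 ✓

162 = 9² + 9²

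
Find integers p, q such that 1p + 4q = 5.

Step 1: Check solvability.
gcd(1, 4) = 1
Since 1 divides 5, solutions exist.

Step 2: Apply extended Euclidean algorithm to find gcd.
We find integers such that 1*x0 + 4*y0 = 1

Step 3: Scale the particular solution.
Multiply by 5/1 = 5:
p = 5, q = 0

Step 4: Verify.
1*(5) + 4*(0) = 5 = 5 ✓

p = 5, q = 0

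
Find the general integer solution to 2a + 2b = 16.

Step 1: Compute gcd(2, 2) = 2.
Since 2 divides 16, solutions exist.

Step 2: Find a particular solution using extended Euclidean algorithm.
We get a₀ = 0, b₀ = 8.
Check: 2*0 + 2*8 = 16 = 16 ✓

Step 3: Write the general solution.
a = 0 + (2/2)t = 0 + 1t
b = 8 - (2/2)t = 8 - 1t
for any integer t.

a = 0 + 1t, b = 8 - 1t for integer t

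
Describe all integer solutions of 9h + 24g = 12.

Step 1: Compute gcd(9, 24) = 3.
Since 3 divides 12, solutions exist.

Step 2: Find a particular solution using extended Euclidean algorithm.
We get h₀ = 12, g₀ = -4.
Check: 9*12 + 24*-4 = 12 = 12 ✓

Step 3: Write the general solution.
h = 12 + (24/3)t = 12 + 8t
g = -4 - (9/3)t = -4 - 3t
for any integer t.

h = 12 + 8t, g = -4 - 3t for integer t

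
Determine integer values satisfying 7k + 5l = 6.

Step 1: Check solvability.
gcd(7, 5) = 1
Since 1 divides 6, solutions exist.

Step 2: Apply extended Euclidean algorithm to find gcd.
We find integers such that 7*x0 + 5*y0 = 1

Step 3: Scale the particular solution.
Multiply by 6/1 = 6:
k = -12, l = 18

Step 4: Verify.
7*(-12) + 5*(18) = 6 = 6 ✓

k = -12, l = 18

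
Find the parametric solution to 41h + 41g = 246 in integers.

Step 1: Compute gcd(41, 41) = 41.
Since 41 divides 246, solutions exist.

Step 2: Find a particular solution using extended Euclidean algorithm.
We get h₀ = 0, g₀ = 6.
Check: 41*0 + 41*6 = 246 = 246 ✓

Step 3: Write the general solution.
h = 0 + (41/41)t = 0 + 1t
g = 6 - (41/41)t = 6 - 1t
for any integer t.

h = 0 + 1t, g = 6 - 1t for integer t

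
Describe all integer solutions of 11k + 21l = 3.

Step 1: Compute gcd(11, 21) = 1.
Since 1 divides 3, solutions exist.

Step 2: Find a particular solution using extended Euclidean algorithm.
We get k₀ = 6, l₀ = -3.
Check: 11*6 + 21*-3 = 3 = 3 ✓

Step 3: Write the general solution.
k = 6 + (21/1)t = 6 + 21t
l = -3 - (11/1)t = -3 - 11t
for any integer t.

k = 6 + 21t, l = -3 - 11t for integer t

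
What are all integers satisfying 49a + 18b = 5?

Step 1: Compute gcd(49, 18) = 1.
Since 1 divides 5, solutions exist.

Step 2: Find a particular solution using extended Euclidean algorithm.
We get a₀ = 35, b₀ = -95.
Check: 49*35 + 18*-95 = 5 = 5 ✓

Step 3: Write the general solution.
a = 35 + (18/1)t = 35 + 18t
b = -95 - (49/1)t = -95 - 49t
for any integer t.

a = 35 + 18t, b = -95 - 49t for integer t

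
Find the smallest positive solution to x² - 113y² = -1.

We need x² = 113y² - 1. Try successive y:
y = 1: x² = 113·1² - 1 = 112, not a perfect square
y = 2: x² = 113·2² - 1 = 451, not a perfect square
y = 3: x² = 113·3² - 1 = 1016, not a perfect square
...
y = 73: x² = 113·73² - 1 = 602176 = 776² ✓
Check: 776² - 113·73² = 602176 - 602177 = -1 ✓

x = 776, y = 73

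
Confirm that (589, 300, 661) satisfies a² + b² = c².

Compute a² + b² = 589² + 300² = 346921 + 90000 = 436921
Compute c² = 661² = 436921
Since 436921 = 436921, confirmed.

Yes, it is a Pythagorean triple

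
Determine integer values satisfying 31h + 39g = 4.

Step 1: Check solvability.
gcd(31, 39) = 1
Since 1 divides 4, solutions exist.

Step 2: Apply extended Euclidean algorithm to find gcd.
We find integers such that 31*x0 + 39*y0 = 1

Step 3: Scale the particular solution.
Multiply by 4/1 = 4:
h = -20, g = 16

Step 4: Verify.
31*(-20) + 39*(16) = 4 = 4 ✓

h = -20, g = 16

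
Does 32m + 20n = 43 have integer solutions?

Step 1: Compute gcd(32, 20).
gcd(32, 20) = 4

Step 2: Check divisibility.
Does 4 divide 43? 43 = 4 x 10 + 3, so no.

By the theorem on linear Diophantine equations, 32m + 20n = 43 has integer solutions if and only if gcd(32, 20) divides 43. Since 4 does not divide 43, no solutions exist.

No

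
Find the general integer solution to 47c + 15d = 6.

Step 1: Compute gcd(47, 15) = 1.
Since 1 divides 6, solutions exist.

Step 2: Find a particular solution using extended Euclidean algorithm.
We get c₀ = -42, d₀ = 132.
Check: 47*-42 + 15*132 = 6 = 6 ✓

Step 3: Write the general solution.
c = -42 + (15/1)t = -42 + 15t
d = 132 - (47/1)t = 132 - 47t
for any integer t.

c = -42 + 15t, d = 132 - 47t for integer t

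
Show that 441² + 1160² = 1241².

Compute a² + b² = 441² + 1160² = 194481 + 1345600 = 1540081
Compute c² = 1241² = 1540081
Since 1540081 = 1540081, confirmed.

Yes, it is a Pythagorean triple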